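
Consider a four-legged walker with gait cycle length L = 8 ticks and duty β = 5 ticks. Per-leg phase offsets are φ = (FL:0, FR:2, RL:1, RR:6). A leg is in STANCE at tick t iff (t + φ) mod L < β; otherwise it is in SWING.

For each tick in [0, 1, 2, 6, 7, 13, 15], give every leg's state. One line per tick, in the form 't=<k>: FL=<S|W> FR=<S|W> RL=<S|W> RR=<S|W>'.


t=0: phase=(0,2,1,6) vs β=5 → FL=S FR=S RL=S RR=W
t=1: phase=(1,3,2,7) vs β=5 → FL=S FR=S RL=S RR=W
t=2: phase=(2,4,3,0) vs β=5 → FL=S FR=S RL=S RR=S
t=6: phase=(6,0,7,4) vs β=5 → FL=W FR=S RL=W RR=S
t=7: phase=(7,1,0,5) vs β=5 → FL=W FR=S RL=S RR=W
t=13: phase=(5,7,6,3) vs β=5 → FL=W FR=W RL=W RR=S
t=15: phase=(7,1,0,5) vs β=5 → FL=W FR=S RL=S RR=W

t=0: FL=S FR=S RL=S RR=W
t=1: FL=S FR=S RL=S RR=W
t=2: FL=S FR=S RL=S RR=S
t=6: FL=W FR=S RL=W RR=S
t=7: FL=W FR=S RL=S RR=W
t=13: FL=W FR=W RL=W RR=S
t=15: FL=W FR=S RL=S RR=W


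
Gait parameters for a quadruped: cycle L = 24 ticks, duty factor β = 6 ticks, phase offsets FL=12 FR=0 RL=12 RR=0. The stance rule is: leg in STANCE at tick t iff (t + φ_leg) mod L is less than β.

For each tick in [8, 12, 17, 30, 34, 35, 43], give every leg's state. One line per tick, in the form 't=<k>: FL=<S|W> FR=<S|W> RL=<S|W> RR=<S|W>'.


t=8: phase=(20,8,20,8) vs β=6 → FL=W FR=W RL=W RR=W
t=12: phase=(0,12,0,12) vs β=6 → FL=S FR=W RL=S RR=W
t=17: phase=(5,17,5,17) vs β=6 → FL=S FR=W RL=S RR=W
t=30: phase=(18,6,18,6) vs β=6 → FL=W FR=W RL=W RR=W
t=34: phase=(22,10,22,10) vs β=6 → FL=W FR=W RL=W RR=W
t=35: phase=(23,11,23,11) vs β=6 → FL=W FR=W RL=W RR=W
t=43: phase=(7,19,7,19) vs β=6 → FL=W FR=W RL=W RR=W

t=8: FL=W FR=W RL=W RR=W
t=12: FL=S FR=W RL=S RR=W
t=17: FL=S FR=W RL=S RR=W
t=30: FL=W FR=W RL=W RR=W
t=34: FL=W FR=W RL=W RR=W
t=35: FL=W FR=W RL=W RR=W
t=43: FL=W FR=W RL=W RR=W


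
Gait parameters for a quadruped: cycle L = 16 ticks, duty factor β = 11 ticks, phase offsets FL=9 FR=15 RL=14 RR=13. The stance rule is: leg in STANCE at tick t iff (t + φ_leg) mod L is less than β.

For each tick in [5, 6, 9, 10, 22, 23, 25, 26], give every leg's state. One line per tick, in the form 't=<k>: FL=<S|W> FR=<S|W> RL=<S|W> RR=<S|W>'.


t=5: FL=W FR=S RL=S RR=S
t=6: FL=W FR=S RL=S RR=S
t=9: FL=S FR=S RL=S RR=S
t=10: FL=S FR=S RL=S RR=S
t=22: FL=W FR=S RL=S RR=S
t=23: FL=S FR=S RL=S RR=S
t=25: FL=S FR=S RL=S RR=S
t=26: FL=S FR=S RL=S RR=S

t=5: phase=(14,4,3,2) vs β=11 → FL=W FR=S RL=S RR=S
t=6: phase=(15,5,4,3) vs β=11 → FL=W FR=S RL=S RR=S
t=9: phase=(2,8,7,6) vs β=11 → FL=S FR=S RL=S RR=S
t=10: phase=(3,9,8,7) vs β=11 → FL=S FR=S RL=S RR=S
t=22: phase=(15,5,4,3) vs β=11 → FL=W FR=S RL=S RR=S
t=23: phase=(0,6,5,4) vs β=11 → FL=S FR=S RL=S RR=S
t=25: phase=(2,8,7,6) vs β=11 → FL=S FR=S RL=S RR=S
t=26: phase=(3,9,8,7) vs β=11 → FL=S FR=S RL=S RR=S


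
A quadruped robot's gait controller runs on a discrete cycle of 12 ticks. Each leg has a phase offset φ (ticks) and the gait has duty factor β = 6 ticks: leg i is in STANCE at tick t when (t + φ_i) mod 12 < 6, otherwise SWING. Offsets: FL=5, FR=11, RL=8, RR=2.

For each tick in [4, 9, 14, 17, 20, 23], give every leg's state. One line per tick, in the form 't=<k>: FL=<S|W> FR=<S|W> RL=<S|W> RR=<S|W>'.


t=4: phase=(9,3,0,6) vs β=6 → FL=W FR=S RL=S RR=W
t=9: phase=(2,8,5,11) vs β=6 → FL=S FR=W RL=S RR=W
t=14: phase=(7,1,10,4) vs β=6 → FL=W FR=S RL=W RR=S
t=17: phase=(10,4,1,7) vs β=6 → FL=W FR=S RL=S RR=W
t=20: phase=(1,7,4,10) vs β=6 → FL=S FR=W RL=S RR=W
t=23: phase=(4,10,7,1) vs β=6 → FL=S FR=W RL=W RR=S

t=4: FL=W FR=S RL=S RR=W
t=9: FL=S FR=W RL=S RR=W
t=14: FL=W FR=S RL=W RR=S
t=17: FL=W FR=S RL=S RR=W
t=20: FL=S FR=W RL=S RR=W
t=23: FL=S FR=W RL=W RR=S


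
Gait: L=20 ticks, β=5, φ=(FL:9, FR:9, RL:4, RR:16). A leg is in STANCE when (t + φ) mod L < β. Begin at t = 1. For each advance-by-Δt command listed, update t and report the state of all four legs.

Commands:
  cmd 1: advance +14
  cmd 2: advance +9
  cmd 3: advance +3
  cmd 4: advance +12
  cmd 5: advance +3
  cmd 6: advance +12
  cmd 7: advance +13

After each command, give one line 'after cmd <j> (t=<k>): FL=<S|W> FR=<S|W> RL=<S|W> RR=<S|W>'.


start t=1: FL=W FR=W RL=W RR=W
cmd 1: advance +14 → t=15, phase=(4,4,19,11) → FL=S FR=S RL=W RR=W
cmd 2: advance +9 → t=24, phase=(13,13,8,0) → FL=W FR=W RL=W RR=S
cmd 3: advance +3 → t=27, phase=(16,16,11,3) → FL=W FR=W RL=W RR=S
cmd 4: advance +12 → t=39, phase=(8,8,3,15) → FL=W FR=W RL=S RR=W
cmd 5: advance +3 → t=42, phase=(11,11,6,18) → FL=W FR=W RL=W RR=W
cmd 6: advance +12 → t=54, phase=(3,3,18,10) → FL=S FR=S RL=W RR=W
cmd 7: advance +13 → t=67, phase=(16,16,11,3) → FL=W FR=W RL=W RR=S

after cmd 1 (t=15): FL=S FR=S RL=W RR=W
after cmd 2 (t=24): FL=W FR=W RL=W RR=S
after cmd 3 (t=27): FL=W FR=W RL=W RR=S
after cmd 4 (t=39): FL=W FR=W RL=S RR=W
after cmd 5 (t=42): FL=W FR=W RL=W RR=W
after cmd 6 (t=54): FL=S FR=S RL=W RR=W
after cmd 7 (t=67): FL=W FR=W RL=W RR=S


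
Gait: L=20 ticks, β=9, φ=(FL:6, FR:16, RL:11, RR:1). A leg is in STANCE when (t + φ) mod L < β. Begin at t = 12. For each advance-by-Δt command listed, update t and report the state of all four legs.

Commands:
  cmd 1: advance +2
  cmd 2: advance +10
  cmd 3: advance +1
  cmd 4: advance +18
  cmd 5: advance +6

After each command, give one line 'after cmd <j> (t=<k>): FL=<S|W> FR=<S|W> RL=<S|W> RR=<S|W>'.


after cmd 1 (t=14): FL=S FR=W RL=S RR=W
after cmd 2 (t=24): FL=W FR=S RL=W RR=S
after cmd 3 (t=25): FL=W FR=S RL=W RR=S
after cmd 4 (t=43): FL=W FR=W RL=W RR=S
after cmd 5 (t=49): FL=W FR=S RL=S RR=W

start t=12: FL=W FR=S RL=S RR=W
cmd 1: advance +2 → t=14, phase=(0,10,5,15) → FL=S FR=W RL=S RR=W
cmd 2: advance +10 → t=24, phase=(10,0,15,5) → FL=W FR=S RL=W RR=S
cmd 3: advance +1 → t=25, phase=(11,1,16,6) → FL=W FR=S RL=W RR=S
cmd 4: advance +18 → t=43, phase=(9,19,14,4) → FL=W FR=W RL=W RR=S
cmd 5: advance +6 → t=49, phase=(15,5,0,10) → FL=W FR=S RL=S RR=W


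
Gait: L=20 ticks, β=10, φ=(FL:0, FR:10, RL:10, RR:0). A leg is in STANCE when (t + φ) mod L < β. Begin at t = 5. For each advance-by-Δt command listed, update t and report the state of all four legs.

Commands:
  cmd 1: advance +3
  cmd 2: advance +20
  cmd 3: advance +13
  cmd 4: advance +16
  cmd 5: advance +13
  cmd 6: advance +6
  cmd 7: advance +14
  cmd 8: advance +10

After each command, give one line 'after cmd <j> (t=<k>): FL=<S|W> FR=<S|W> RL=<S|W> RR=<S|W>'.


start t=5: FL=S FR=W RL=W RR=S
cmd 1: advance +3 → t=8, phase=(8,18,18,8) → FL=S FR=W RL=W RR=S
cmd 2: advance +20 → t=28, phase=(8,18,18,8) → FL=S FR=W RL=W RR=S
cmd 3: advance +13 → t=41, phase=(1,11,11,1) → FL=S FR=W RL=W RR=S
cmd 4: advance +16 → t=57, phase=(17,7,7,17) → FL=W FR=S RL=S RR=W
cmd 5: advance +13 → t=70, phase=(10,0,0,10) → FL=W FR=S RL=S RR=W
cmd 6: advance +6 → t=76, phase=(16,6,6,16) → FL=W FR=S RL=S RR=W
cmd 7: advance +14 → t=90, phase=(10,0,0,10) → FL=W FR=S RL=S RR=W
cmd 8: advance +10 → t=100, phase=(0,10,10,0) → FL=S FR=W RL=W RR=S

after cmd 1 (t=8): FL=S FR=W RL=W RR=S
after cmd 2 (t=28): FL=S FR=W RL=W RR=S
after cmd 3 (t=41): FL=S FR=W RL=W RR=S
after cmd 4 (t=57): FL=W FR=S RL=S RR=W
after cmd 5 (t=70): FL=W FR=S RL=S RR=W
after cmd 6 (t=76): FL=W FR=S RL=S RR=W
after cmd 7 (t=90): FL=W FR=S RL=S RR=W
after cmd 8 (t=100): FL=S FR=W RL=W RR=S


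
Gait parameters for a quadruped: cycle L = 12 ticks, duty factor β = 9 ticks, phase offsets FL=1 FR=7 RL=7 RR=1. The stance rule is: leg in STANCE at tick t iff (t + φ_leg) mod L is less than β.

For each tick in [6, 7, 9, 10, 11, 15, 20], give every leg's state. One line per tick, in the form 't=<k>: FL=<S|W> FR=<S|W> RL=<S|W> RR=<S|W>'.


t=6: FL=S FR=S RL=S RR=S
t=7: FL=S FR=S RL=S RR=S
t=9: FL=W FR=S RL=S RR=W
t=10: FL=W FR=S RL=S RR=W
t=11: FL=S FR=S RL=S RR=S
t=15: FL=S FR=W RL=W RR=S
t=20: FL=W FR=S RL=S RR=W

t=6: phase=(7,1,1,7) vs β=9 → FL=S FR=S RL=S RR=S
t=7: phase=(8,2,2,8) vs β=9 → FL=S FR=S RL=S RR=S
t=9: phase=(10,4,4,10) vs β=9 → FL=W FR=S RL=S RR=W
t=10: phase=(11,5,5,11) vs β=9 → FL=W FR=S RL=S RR=W
t=11: phase=(0,6,6,0) vs β=9 → FL=S FR=S RL=S RR=S
t=15: phase=(4,10,10,4) vs β=9 → FL=S FR=W RL=W RR=S
t=20: phase=(9,3,3,9) vs β=9 → FL=W FR=S RL=S RR=W


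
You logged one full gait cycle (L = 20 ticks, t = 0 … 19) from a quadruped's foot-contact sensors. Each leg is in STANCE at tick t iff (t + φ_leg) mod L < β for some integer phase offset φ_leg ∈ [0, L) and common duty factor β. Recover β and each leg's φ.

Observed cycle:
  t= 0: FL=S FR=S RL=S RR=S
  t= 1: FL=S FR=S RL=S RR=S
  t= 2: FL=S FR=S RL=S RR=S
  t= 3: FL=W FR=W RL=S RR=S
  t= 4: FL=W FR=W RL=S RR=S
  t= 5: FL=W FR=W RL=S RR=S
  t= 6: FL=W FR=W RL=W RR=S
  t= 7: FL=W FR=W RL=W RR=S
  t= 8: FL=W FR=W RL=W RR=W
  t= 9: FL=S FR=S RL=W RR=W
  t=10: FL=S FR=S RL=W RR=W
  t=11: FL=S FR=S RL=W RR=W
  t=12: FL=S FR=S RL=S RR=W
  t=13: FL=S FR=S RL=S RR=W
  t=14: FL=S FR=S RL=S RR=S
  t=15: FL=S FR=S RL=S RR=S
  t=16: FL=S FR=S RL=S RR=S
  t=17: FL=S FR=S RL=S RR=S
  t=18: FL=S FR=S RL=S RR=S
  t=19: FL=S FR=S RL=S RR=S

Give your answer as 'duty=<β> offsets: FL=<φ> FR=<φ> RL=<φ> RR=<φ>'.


duty β = stance ticks per leg = 14
FL: stance ticks = 14; W→S at t=9 → φ=11
FR: stance ticks = 14; W→S at t=9 → φ=11
RL: stance ticks = 14; W→S at t=12 → φ=8
RR: stance ticks = 14; W→S at t=14 → φ=6

duty=14 offsets: FL=11 FR=11 RL=8 RR=6


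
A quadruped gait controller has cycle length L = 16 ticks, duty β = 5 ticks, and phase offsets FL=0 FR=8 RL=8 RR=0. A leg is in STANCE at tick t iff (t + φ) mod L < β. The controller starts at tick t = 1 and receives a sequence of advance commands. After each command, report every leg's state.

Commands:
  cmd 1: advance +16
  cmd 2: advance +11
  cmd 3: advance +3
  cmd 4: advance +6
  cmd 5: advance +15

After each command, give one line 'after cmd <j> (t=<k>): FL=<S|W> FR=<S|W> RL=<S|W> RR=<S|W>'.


start t=1: FL=S FR=W RL=W RR=S
cmd 1: advance +16 → t=17, phase=(1,9,9,1) → FL=S FR=W RL=W RR=S
cmd 2: advance +11 → t=28, phase=(12,4,4,12) → FL=W FR=S RL=S RR=W
cmd 3: advance +3 → t=31, phase=(15,7,7,15) → FL=W FR=W RL=W RR=W
cmd 4: advance +6 → t=37, phase=(5,13,13,5) → FL=W FR=W RL=W RR=W
cmd 5: advance +15 → t=52, phase=(4,12,12,4) → FL=S FR=W RL=W RR=S

after cmd 1 (t=17): FL=S FR=W RL=W RR=S
after cmd 2 (t=28): FL=W FR=S RL=S RR=W
after cmd 3 (t=31): FL=W FR=W RL=W RR=W
after cmd 4 (t=37): FL=W FR=W RL=W RR=W
after cmd 5 (t=52): FL=S FR=W RL=W RR=S


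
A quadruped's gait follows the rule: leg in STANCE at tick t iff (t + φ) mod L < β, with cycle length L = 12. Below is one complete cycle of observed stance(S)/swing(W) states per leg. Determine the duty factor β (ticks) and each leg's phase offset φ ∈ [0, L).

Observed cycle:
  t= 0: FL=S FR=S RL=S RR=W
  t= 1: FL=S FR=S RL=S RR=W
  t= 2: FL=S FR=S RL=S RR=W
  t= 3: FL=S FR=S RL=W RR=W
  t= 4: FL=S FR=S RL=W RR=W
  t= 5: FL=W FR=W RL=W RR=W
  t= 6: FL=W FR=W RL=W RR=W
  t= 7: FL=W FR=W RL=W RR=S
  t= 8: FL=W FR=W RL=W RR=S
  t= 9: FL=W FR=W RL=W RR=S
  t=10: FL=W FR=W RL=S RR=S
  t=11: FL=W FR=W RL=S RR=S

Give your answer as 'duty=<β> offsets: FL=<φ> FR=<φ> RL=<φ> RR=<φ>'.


duty β = stance ticks per leg = 5
FL: stance ticks = 5; W→S at t=0 → φ=0
FR: stance ticks = 5; W→S at t=0 → φ=0
RL: stance ticks = 5; W→S at t=10 → φ=2
RR: stance ticks = 5; W→S at t=7 → φ=5

duty=5 offsets: FL=0 FR=0 RL=2 RR=5


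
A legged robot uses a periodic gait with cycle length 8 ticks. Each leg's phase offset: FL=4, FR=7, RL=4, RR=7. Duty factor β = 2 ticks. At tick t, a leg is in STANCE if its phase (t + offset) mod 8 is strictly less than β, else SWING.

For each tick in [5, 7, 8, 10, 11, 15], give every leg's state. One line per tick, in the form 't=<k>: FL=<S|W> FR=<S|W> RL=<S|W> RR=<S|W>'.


t=5: FL=S FR=W RL=S RR=W
t=7: FL=W FR=W RL=W RR=W
t=8: FL=W FR=W RL=W RR=W
t=10: FL=W FR=S RL=W RR=S
t=11: FL=W FR=W RL=W RR=W
t=15: FL=W FR=W RL=W RR=W

t=5: phase=(1,4,1,4) vs β=2 → FL=S FR=W RL=S RR=W
t=7: phase=(3,6,3,6) vs β=2 → FL=W FR=W RL=W RR=W
t=8: phase=(4,7,4,7) vs β=2 → FL=W FR=W RL=W RR=W
t=10: phase=(6,1,6,1) vs β=2 → FL=W FR=S RL=W RR=S
t=11: phase=(7,2,7,2) vs β=2 → FL=W FR=W RL=W RR=W
t=15: phase=(3,6,3,6) vs β=2 → FL=W FR=W RL=W RR=W


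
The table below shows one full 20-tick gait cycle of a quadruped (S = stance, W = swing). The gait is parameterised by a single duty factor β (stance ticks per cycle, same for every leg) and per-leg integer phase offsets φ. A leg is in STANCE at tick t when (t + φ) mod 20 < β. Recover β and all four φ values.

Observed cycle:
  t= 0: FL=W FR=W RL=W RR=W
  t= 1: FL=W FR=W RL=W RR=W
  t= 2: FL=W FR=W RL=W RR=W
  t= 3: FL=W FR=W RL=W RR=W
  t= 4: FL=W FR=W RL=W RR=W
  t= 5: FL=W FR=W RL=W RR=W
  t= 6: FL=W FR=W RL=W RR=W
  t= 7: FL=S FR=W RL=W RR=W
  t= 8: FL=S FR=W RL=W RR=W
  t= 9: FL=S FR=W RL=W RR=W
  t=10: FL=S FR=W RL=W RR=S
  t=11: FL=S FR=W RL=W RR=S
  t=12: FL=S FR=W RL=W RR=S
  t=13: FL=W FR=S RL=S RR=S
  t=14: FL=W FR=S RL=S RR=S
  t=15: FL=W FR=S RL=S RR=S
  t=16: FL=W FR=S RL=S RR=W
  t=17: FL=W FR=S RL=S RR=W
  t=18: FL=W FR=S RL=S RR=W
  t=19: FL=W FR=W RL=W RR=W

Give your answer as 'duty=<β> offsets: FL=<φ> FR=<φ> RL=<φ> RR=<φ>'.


duty=6 offsets: FL=13 FR=7 RL=7 RR=10

duty β = stance ticks per leg = 6
FL: stance ticks = 6; W→S at t=7 → φ=13
FR: stance ticks = 6; W→S at t=13 → φ=7
RL: stance ticks = 6; W→S at t=13 → φ=7
RR: stance ticks = 6; W→S at t=10 → φ=10


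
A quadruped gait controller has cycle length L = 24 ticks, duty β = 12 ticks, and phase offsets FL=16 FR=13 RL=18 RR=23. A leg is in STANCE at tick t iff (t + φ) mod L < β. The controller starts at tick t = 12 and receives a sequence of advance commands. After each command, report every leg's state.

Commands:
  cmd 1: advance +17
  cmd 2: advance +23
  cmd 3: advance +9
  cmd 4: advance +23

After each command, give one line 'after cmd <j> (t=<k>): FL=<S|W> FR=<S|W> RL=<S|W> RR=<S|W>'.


after cmd 1 (t=29): FL=W FR=W RL=W RR=S
after cmd 2 (t=52): FL=W FR=W RL=W RR=S
after cmd 3 (t=61): FL=S FR=S RL=S RR=W
after cmd 4 (t=84): FL=S FR=S RL=S RR=S

start t=12: FL=S FR=S RL=S RR=S
cmd 1: advance +17 → t=29, phase=(21,18,23,4) → FL=W FR=W RL=W RR=S
cmd 2: advance +23 → t=52, phase=(20,17,22,3) → FL=W FR=W RL=W RR=S
cmd 3: advance +9 → t=61, phase=(5,2,7,12) → FL=S FR=S RL=S RR=W
cmd 4: advance +23 → t=84, phase=(4,1,6,11) → FL=S FR=S RL=S RR=S


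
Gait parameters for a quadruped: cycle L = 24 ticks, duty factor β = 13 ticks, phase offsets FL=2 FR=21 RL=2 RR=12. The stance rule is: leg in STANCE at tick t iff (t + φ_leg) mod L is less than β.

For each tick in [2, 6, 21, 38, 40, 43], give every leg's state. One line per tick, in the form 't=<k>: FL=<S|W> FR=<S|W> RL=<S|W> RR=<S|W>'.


t=2: phase=(4,23,4,14) vs β=13 → FL=S FR=W RL=S RR=W
t=6: phase=(8,3,8,18) vs β=13 → FL=S FR=S RL=S RR=W
t=21: phase=(23,18,23,9) vs β=13 → FL=W FR=W RL=W RR=S
t=38: phase=(16,11,16,2) vs β=13 → FL=W FR=S RL=W RR=S
t=40: phase=(18,13,18,4) vs β=13 → FL=W FR=W RL=W RR=S
t=43: phase=(21,16,21,7) vs β=13 → FL=W FR=W RL=W RR=S

t=2: FL=S FR=W RL=S RR=W
t=6: FL=S FR=S RL=S RR=W
t=21: FL=W FR=W RL=W RR=S
t=38: FL=W FR=S RL=W RR=S
t=40: FL=W FR=W RL=W RR=S
t=43: FL=W FR=W RL=W RR=S


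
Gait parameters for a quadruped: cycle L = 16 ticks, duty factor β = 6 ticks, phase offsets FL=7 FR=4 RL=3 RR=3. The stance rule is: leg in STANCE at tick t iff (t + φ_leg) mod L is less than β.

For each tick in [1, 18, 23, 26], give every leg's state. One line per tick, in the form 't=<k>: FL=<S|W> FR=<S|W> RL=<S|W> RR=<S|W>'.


t=1: phase=(8,5,4,4) vs β=6 → FL=W FR=S RL=S RR=S
t=18: phase=(9,6,5,5) vs β=6 → FL=W FR=W RL=S RR=S
t=23: phase=(14,11,10,10) vs β=6 → FL=W FR=W RL=W RR=W
t=26: phase=(1,14,13,13) vs β=6 → FL=S FR=W RL=W RR=W

t=1: FL=W FR=S RL=S RR=S
t=18: FL=W FR=W RL=S RR=S
t=23: FL=W FR=W RL=W RR=W
t=26: FL=S FR=W RL=W RR=W


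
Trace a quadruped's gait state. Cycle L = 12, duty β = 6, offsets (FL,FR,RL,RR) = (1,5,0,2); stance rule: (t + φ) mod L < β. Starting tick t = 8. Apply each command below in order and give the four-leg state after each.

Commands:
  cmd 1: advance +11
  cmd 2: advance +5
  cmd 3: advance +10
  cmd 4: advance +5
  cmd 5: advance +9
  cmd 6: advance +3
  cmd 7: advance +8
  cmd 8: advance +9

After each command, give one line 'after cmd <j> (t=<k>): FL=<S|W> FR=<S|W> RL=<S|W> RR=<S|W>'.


start t=8: FL=W FR=S RL=W RR=W
cmd 1: advance +11 → t=19, phase=(8,0,7,9) → FL=W FR=S RL=W RR=W
cmd 2: advance +5 → t=24, phase=(1,5,0,2) → FL=S FR=S RL=S RR=S
cmd 3: advance +10 → t=34, phase=(11,3,10,0) → FL=W FR=S RL=W RR=S
cmd 4: advance +5 → t=39, phase=(4,8,3,5) → FL=S FR=W RL=S RR=S
cmd 5: advance +9 → t=48, phase=(1,5,0,2) → FL=S FR=S RL=S RR=S
cmd 6: advance +3 → t=51, phase=(4,8,3,5) → FL=S FR=W RL=S RR=S
cmd 7: advance +8 → t=59, phase=(0,4,11,1) → FL=S FR=S RL=W RR=S
cmd 8: advance +9 → t=68, phase=(9,1,8,10) → FL=W FR=S RL=W RR=W

after cmd 1 (t=19): FL=W FR=S RL=W RR=W
after cmd 2 (t=24): FL=S FR=S RL=S RR=S
after cmd 3 (t=34): FL=W FR=S RL=W RR=S
after cmd 4 (t=39): FL=S FR=W RL=S RR=S
after cmd 5 (t=48): FL=S FR=S RL=S RR=S
after cmd 6 (t=51): FL=S FR=W RL=S RR=S
after cmd 7 (t=59): FL=S FR=S RL=W RR=S
after cmd 8 (t=68): FL=W FR=S RL=W RR=W


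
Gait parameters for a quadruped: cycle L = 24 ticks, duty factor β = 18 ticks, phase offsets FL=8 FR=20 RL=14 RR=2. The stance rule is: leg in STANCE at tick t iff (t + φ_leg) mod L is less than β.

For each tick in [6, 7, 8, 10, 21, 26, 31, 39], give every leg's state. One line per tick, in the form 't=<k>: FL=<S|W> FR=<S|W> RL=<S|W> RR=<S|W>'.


t=6: phase=(14,2,20,8) vs β=18 → FL=S FR=S RL=W RR=S
t=7: phase=(15,3,21,9) vs β=18 → FL=S FR=S RL=W RR=S
t=8: phase=(16,4,22,10) vs β=18 → FL=S FR=S RL=W RR=S
t=10: phase=(18,6,0,12) vs β=18 → FL=W FR=S RL=S RR=S
t=21: phase=(5,17,11,23) vs β=18 → FL=S FR=S RL=S RR=W
t=26: phase=(10,22,16,4) vs β=18 → FL=S FR=W RL=S RR=S
t=31: phase=(15,3,21,9) vs β=18 → FL=S FR=S RL=W RR=S
t=39: phase=(23,11,5,17) vs β=18 → FL=W FR=S RL=S RR=S

t=6: FL=S FR=S RL=W RR=S
t=7: FL=S FR=S RL=W RR=S
t=8: FL=S FR=S RL=W RR=S
t=10: FL=W FR=S RL=S RR=S
t=21: FL=S FR=S RL=S RR=W
t=26: FL=S FR=W RL=S RR=S
t=31: FL=S FR=S RL=W RR=S
t=39: FL=W FR=S RL=S RR=S


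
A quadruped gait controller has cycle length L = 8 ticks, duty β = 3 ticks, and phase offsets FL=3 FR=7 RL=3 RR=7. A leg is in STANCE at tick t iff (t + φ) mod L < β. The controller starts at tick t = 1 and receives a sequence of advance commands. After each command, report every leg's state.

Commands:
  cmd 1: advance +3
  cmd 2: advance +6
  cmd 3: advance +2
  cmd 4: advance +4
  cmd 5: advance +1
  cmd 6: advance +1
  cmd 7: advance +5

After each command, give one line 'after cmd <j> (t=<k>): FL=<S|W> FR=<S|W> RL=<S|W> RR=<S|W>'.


start t=1: FL=W FR=S RL=W RR=S
cmd 1: advance +3 → t=4, phase=(7,3,7,3) → FL=W FR=W RL=W RR=W
cmd 2: advance +6 → t=10, phase=(5,1,5,1) → FL=W FR=S RL=W RR=S
cmd 3: advance +2 → t=12, phase=(7,3,7,3) → FL=W FR=W RL=W RR=W
cmd 4: advance +4 → t=16, phase=(3,7,3,7) → FL=W FR=W RL=W RR=W
cmd 5: advance +1 → t=17, phase=(4,0,4,0) → FL=W FR=S RL=W RR=S
cmd 6: advance +1 → t=18, phase=(5,1,5,1) → FL=W FR=S RL=W RR=S
cmd 7: advance +5 → t=23, phase=(2,6,2,6) → FL=S FR=W RL=S RR=W

after cmd 1 (t=4): FL=W FR=W RL=W RR=W
after cmd 2 (t=10): FL=W FR=S RL=W RR=S
after cmd 3 (t=12): FL=W FR=W RL=W RR=W
after cmd 4 (t=16): FL=W FR=W RL=W RR=W
after cmd 5 (t=17): FL=W FR=S RL=W RR=S
after cmd 6 (t=18): FL=W FR=S RL=W RR=S
after cmd 7 (t=23): FL=S FR=W RL=S RR=W


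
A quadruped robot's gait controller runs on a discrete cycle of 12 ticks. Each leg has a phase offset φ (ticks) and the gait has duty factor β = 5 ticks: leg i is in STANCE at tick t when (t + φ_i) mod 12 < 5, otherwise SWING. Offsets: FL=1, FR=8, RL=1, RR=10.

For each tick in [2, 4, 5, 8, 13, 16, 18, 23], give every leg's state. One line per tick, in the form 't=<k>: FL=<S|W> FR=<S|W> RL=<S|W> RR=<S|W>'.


t=2: phase=(3,10,3,0) vs β=5 → FL=S FR=W RL=S RR=S
t=4: phase=(5,0,5,2) vs β=5 → FL=W FR=S RL=W RR=S
t=5: phase=(6,1,6,3) vs β=5 → FL=W FR=S RL=W RR=S
t=8: phase=(9,4,9,6) vs β=5 → FL=W FR=S RL=W RR=W
t=13: phase=(2,9,2,11) vs β=5 → FL=S FR=W RL=S RR=W
t=16: phase=(5,0,5,2) vs β=5 → FL=W FR=S RL=W RR=S
t=18: phase=(7,2,7,4) vs β=5 → FL=W FR=S RL=W RR=S
t=23: phase=(0,7,0,9) vs β=5 → FL=S FR=W RL=S RR=W

t=2: FL=S FR=W RL=S RR=S
t=4: FL=W FR=S RL=W RR=S
t=5: FL=W FR=S RL=W RR=S
t=8: FL=W FR=S RL=W RR=W
t=13: FL=S FR=W RL=S RR=W
t=16: FL=W FR=S RL=W RR=S
t=18: FL=W FR=S RL=W RR=S
t=23: FL=S FR=W RL=S RR=W


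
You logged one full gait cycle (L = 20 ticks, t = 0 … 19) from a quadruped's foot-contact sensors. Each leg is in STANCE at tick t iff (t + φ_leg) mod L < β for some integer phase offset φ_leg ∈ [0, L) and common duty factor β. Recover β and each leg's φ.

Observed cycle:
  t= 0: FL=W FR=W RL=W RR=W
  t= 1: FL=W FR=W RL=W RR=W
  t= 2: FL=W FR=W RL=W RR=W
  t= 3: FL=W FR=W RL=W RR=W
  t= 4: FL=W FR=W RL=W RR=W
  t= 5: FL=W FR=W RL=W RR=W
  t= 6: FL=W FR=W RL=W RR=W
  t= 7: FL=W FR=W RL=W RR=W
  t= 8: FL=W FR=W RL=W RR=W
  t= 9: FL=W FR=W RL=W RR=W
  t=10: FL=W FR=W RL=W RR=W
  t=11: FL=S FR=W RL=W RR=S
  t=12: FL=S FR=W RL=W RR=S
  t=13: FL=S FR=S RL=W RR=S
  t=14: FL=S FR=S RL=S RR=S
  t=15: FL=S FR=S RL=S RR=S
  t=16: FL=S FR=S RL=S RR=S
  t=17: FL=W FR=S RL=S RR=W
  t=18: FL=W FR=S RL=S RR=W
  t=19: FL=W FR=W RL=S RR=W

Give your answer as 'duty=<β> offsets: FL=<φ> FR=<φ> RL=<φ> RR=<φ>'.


duty=6 offsets: FL=9 FR=7 RL=6 RR=9

duty β = stance ticks per leg = 6
FL: stance ticks = 6; W→S at t=11 → φ=9
FR: stance ticks = 6; W→S at t=13 → φ=7
RL: stance ticks = 6; W→S at t=14 → φ=6
RR: stance ticks = 6; W→S at t=11 → φ=9


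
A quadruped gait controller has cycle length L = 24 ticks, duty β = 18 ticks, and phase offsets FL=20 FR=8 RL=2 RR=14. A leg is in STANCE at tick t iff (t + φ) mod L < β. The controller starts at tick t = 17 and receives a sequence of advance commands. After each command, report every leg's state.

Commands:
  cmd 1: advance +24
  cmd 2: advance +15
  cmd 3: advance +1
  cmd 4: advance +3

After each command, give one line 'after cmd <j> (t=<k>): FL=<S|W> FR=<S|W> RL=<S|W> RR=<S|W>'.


start t=17: FL=S FR=S RL=W RR=S
cmd 1: advance +24 → t=41, phase=(13,1,19,7) → FL=S FR=S RL=W RR=S
cmd 2: advance +15 → t=56, phase=(4,16,10,22) → FL=S FR=S RL=S RR=W
cmd 3: advance +1 → t=57, phase=(5,17,11,23) → FL=S FR=S RL=S RR=W
cmd 4: advance +3 → t=60, phase=(8,20,14,2) → FL=S FR=W RL=S RR=S

after cmd 1 (t=41): FL=S FR=S RL=W RR=S
after cmd 2 (t=56): FL=S FR=S RL=S RR=W
after cmd 3 (t=57): FL=S FR=S RL=S RR=W
after cmd 4 (t=60): FL=S FR=W RL=S RR=S


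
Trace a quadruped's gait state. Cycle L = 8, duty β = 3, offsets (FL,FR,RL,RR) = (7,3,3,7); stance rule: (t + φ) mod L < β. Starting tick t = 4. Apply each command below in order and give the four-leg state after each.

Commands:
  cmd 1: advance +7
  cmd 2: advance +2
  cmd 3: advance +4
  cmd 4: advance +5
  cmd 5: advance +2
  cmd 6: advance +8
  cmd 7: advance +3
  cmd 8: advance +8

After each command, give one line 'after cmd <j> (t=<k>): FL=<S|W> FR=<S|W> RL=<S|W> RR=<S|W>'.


start t=4: FL=W FR=W RL=W RR=W
cmd 1: advance +7 → t=11, phase=(2,6,6,2) → FL=S FR=W RL=W RR=S
cmd 2: advance +2 → t=13, phase=(4,0,0,4) → FL=W FR=S RL=S RR=W
cmd 3: advance +4 → t=17, phase=(0,4,4,0) → FL=S FR=W RL=W RR=S
cmd 4: advance +5 → t=22, phase=(5,1,1,5) → FL=W FR=S RL=S RR=W
cmd 5: advance +2 → t=24, phase=(7,3,3,7) → FL=W FR=W RL=W RR=W
cmd 6: advance +8 → t=32, phase=(7,3,3,7) → FL=W FR=W RL=W RR=W
cmd 7: advance +3 → t=35, phase=(2,6,6,2) → FL=S FR=W RL=W RR=S
cmd 8: advance +8 → t=43, phase=(2,6,6,2) → FL=S FR=W RL=W RR=S

after cmd 1 (t=11): FL=S FR=W RL=W RR=S
after cmd 2 (t=13): FL=W FR=S RL=S RR=W
after cmd 3 (t=17): FL=S FR=W RL=W RR=S
after cmd 4 (t=22): FL=W FR=S RL=S RR=W
after cmd 5 (t=24): FL=W FR=W RL=W RR=W
after cmd 6 (t=32): FL=W FR=W RL=W RR=W
after cmd 7 (t=35): FL=S FR=W RL=W RR=S
after cmd 8 (t=43): FL=S FR=W RL=W RR=S


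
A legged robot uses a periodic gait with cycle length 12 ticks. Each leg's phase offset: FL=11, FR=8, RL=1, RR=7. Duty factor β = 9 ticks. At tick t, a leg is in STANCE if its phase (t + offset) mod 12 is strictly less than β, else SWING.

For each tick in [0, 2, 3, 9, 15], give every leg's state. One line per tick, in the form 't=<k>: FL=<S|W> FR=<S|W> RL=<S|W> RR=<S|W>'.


t=0: phase=(11,8,1,7) vs β=9 → FL=W FR=S RL=S RR=S
t=2: phase=(1,10,3,9) vs β=9 → FL=S FR=W RL=S RR=W
t=3: phase=(2,11,4,10) vs β=9 → FL=S FR=W RL=S RR=W
t=9: phase=(8,5,10,4) vs β=9 → FL=S FR=S RL=W RR=S
t=15: phase=(2,11,4,10) vs β=9 → FL=S FR=W RL=S RR=W

t=0: FL=W FR=S RL=S RR=S
t=2: FL=S FR=W RL=S RR=W
t=3: FL=S FR=W RL=S RR=W
t=9: FL=S FR=S RL=W RR=S
t=15: FL=S FR=W RL=S RR=W


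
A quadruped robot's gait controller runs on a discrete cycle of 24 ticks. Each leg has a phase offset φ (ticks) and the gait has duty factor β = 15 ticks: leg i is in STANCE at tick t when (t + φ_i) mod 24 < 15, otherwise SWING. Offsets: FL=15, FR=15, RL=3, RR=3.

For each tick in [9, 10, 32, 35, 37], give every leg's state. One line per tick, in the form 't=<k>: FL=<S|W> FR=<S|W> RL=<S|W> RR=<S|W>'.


t=9: FL=S FR=S RL=S RR=S
t=10: FL=S FR=S RL=S RR=S
t=32: FL=W FR=W RL=S RR=S
t=35: FL=S FR=S RL=S RR=S
t=37: FL=S FR=S RL=W RR=W

t=9: phase=(0,0,12,12) vs β=15 → FL=S FR=S RL=S RR=S
t=10: phase=(1,1,13,13) vs β=15 → FL=S FR=S RL=S RR=S
t=32: phase=(23,23,11,11) vs β=15 → FL=W FR=W RL=S RR=S
t=35: phase=(2,2,14,14) vs β=15 → FL=S FR=S RL=S RR=S
t=37: phase=(4,4,16,16) vs β=15 → FL=S FR=S RL=W RR=W


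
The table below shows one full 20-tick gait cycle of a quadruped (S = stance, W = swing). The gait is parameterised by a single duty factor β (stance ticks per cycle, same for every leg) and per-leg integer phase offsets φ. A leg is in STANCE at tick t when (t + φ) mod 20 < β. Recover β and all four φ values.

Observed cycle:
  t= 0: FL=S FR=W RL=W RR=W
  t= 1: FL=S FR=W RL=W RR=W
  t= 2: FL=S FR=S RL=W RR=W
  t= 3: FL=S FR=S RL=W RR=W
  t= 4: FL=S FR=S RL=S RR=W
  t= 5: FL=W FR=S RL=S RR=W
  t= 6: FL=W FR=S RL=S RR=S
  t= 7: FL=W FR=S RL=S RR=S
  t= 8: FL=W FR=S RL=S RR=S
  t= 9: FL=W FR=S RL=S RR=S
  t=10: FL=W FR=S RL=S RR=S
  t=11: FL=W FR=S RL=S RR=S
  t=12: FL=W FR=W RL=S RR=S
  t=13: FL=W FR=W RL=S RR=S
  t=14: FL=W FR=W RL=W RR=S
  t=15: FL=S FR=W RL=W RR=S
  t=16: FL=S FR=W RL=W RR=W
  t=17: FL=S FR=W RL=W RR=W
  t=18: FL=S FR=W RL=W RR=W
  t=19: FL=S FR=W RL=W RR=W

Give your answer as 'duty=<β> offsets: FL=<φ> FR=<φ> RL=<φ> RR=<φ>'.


duty β = stance ticks per leg = 10
FL: stance ticks = 10; W→S at t=15 → φ=5
FR: stance ticks = 10; W→S at t=2 → φ=18
RL: stance ticks = 10; W→S at t=4 → φ=16
RR: stance ticks = 10; W→S at t=6 → φ=14

duty=10 offsets: FL=5 FR=18 RL=16 RR=14


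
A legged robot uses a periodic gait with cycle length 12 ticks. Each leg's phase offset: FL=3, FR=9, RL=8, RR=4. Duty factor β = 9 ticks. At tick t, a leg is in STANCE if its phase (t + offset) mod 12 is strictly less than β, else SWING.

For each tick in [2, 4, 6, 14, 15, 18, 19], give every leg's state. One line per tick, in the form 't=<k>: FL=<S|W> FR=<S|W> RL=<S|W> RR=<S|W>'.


t=2: phase=(5,11,10,6) vs β=9 → FL=S FR=W RL=W RR=S
t=4: phase=(7,1,0,8) vs β=9 → FL=S FR=S RL=S RR=S
t=6: phase=(9,3,2,10) vs β=9 → FL=W FR=S RL=S RR=W
t=14: phase=(5,11,10,6) vs β=9 → FL=S FR=W RL=W RR=S
t=15: phase=(6,0,11,7) vs β=9 → FL=S FR=S RL=W RR=S
t=18: phase=(9,3,2,10) vs β=9 → FL=W FR=S RL=S RR=W
t=19: phase=(10,4,3,11) vs β=9 → FL=W FR=S RL=S RR=W

t=2: FL=S FR=W RL=W RR=S
t=4: FL=S FR=S RL=S RR=S
t=6: FL=W FR=S RL=S RR=W
t=14: FL=S FR=W RL=W RR=S
t=15: FL=S FR=S RL=W RR=S
t=18: FL=W FR=S RL=S RR=W
t=19: FL=W FR=S RL=S RR=W


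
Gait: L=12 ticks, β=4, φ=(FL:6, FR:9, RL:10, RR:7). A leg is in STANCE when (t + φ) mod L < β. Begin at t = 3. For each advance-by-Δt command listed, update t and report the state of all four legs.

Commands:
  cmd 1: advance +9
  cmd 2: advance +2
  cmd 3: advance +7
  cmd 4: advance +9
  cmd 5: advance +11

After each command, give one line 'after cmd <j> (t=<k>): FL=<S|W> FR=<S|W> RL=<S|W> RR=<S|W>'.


start t=3: FL=W FR=S RL=S RR=W
cmd 1: advance +9 → t=12, phase=(6,9,10,7) → FL=W FR=W RL=W RR=W
cmd 2: advance +2 → t=14, phase=(8,11,0,9) → FL=W FR=W RL=S RR=W
cmd 3: advance +7 → t=21, phase=(3,6,7,4) → FL=S FR=W RL=W RR=W
cmd 4: advance +9 → t=30, phase=(0,3,4,1) → FL=S FR=S RL=W RR=S
cmd 5: advance +11 → t=41, phase=(11,2,3,0) → FL=W FR=S RL=S RR=S

after cmd 1 (t=12): FL=W FR=W RL=W RR=W
after cmd 2 (t=14): FL=W FR=W RL=S RR=W
after cmd 3 (t=21): FL=S FR=W RL=W RR=W
after cmd 4 (t=30): FL=S FR=S RL=W RR=S
after cmd 5 (t=41): FL=W FR=S RL=S RR=S


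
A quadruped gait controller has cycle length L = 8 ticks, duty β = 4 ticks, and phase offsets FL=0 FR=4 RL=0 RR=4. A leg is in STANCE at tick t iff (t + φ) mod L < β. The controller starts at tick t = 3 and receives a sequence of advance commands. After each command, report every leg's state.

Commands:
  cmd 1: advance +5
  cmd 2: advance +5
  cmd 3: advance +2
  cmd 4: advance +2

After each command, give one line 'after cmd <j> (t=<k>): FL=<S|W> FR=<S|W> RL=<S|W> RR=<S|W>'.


after cmd 1 (t=8): FL=S FR=W RL=S RR=W
after cmd 2 (t=13): FL=W FR=S RL=W RR=S
after cmd 3 (t=15): FL=W FR=S RL=W RR=S
after cmd 4 (t=17): FL=S FR=W RL=S RR=W

start t=3: FL=S FR=W RL=S RR=W
cmd 1: advance +5 → t=8, phase=(0,4,0,4) → FL=S FR=W RL=S RR=W
cmd 2: advance +5 → t=13, phase=(5,1,5,1) → FL=W FR=S RL=W RR=S
cmd 3: advance +2 → t=15, phase=(7,3,7,3) → FL=W FR=S RL=W RR=S
cmd 4: advance +2 → t=17, phase=(1,5,1,5) → FL=S FR=W RL=S RR=W


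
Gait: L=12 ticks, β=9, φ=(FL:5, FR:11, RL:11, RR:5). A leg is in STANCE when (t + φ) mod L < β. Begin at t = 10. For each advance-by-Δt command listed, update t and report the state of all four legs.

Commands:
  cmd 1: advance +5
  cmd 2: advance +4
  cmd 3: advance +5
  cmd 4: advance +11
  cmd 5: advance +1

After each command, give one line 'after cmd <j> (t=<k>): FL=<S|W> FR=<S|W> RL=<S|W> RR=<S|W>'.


start t=10: FL=S FR=W RL=W RR=S
cmd 1: advance +5 → t=15, phase=(8,2,2,8) → FL=S FR=S RL=S RR=S
cmd 2: advance +4 → t=19, phase=(0,6,6,0) → FL=S FR=S RL=S RR=S
cmd 3: advance +5 → t=24, phase=(5,11,11,5) → FL=S FR=W RL=W RR=S
cmd 4: advance +11 → t=35, phase=(4,10,10,4) → FL=S FR=W RL=W RR=S
cmd 5: advance +1 → t=36, phase=(5,11,11,5) → FL=S FR=W RL=W RR=S

after cmd 1 (t=15): FL=S FR=S RL=S RR=S
after cmd 2 (t=19): FL=S FR=S RL=S RR=S
after cmd 3 (t=24): FL=S FR=W RL=W RR=S
after cmd 4 (t=35): FL=S FR=W RL=W RR=S
after cmd 5 (t=36): FL=S FR=W RL=W RR=S


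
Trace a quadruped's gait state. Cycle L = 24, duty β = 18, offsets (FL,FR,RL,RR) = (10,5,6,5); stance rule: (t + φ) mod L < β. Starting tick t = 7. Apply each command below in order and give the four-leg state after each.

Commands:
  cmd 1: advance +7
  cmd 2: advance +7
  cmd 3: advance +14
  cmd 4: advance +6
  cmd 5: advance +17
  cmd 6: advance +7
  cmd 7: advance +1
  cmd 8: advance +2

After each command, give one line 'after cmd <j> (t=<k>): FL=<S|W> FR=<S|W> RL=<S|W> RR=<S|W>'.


start t=7: FL=S FR=S RL=S RR=S
cmd 1: advance +7 → t=14, phase=(0,19,20,19) → FL=S FR=W RL=W RR=W
cmd 2: advance +7 → t=21, phase=(7,2,3,2) → FL=S FR=S RL=S RR=S
cmd 3: advance +14 → t=35, phase=(21,16,17,16) → FL=W FR=S RL=S RR=S
cmd 4: advance +6 → t=41, phase=(3,22,23,22) → FL=S FR=W RL=W RR=W
cmd 5: advance +17 → t=58, phase=(20,15,16,15) → FL=W FR=S RL=S RR=S
cmd 6: advance +7 → t=65, phase=(3,22,23,22) → FL=S FR=W RL=W RR=W
cmd 7: advance +1 → t=66, phase=(4,23,0,23) → FL=S FR=W RL=S RR=W
cmd 8: advance +2 → t=68, phase=(6,1,2,1) → FL=S FR=S RL=S RR=S

after cmd 1 (t=14): FL=S FR=W RL=W RR=W
after cmd 2 (t=21): FL=S FR=S RL=S RR=S
after cmd 3 (t=35): FL=W FR=S RL=S RR=S
after cmd 4 (t=41): FL=S FR=W RL=W RR=W
after cmd 5 (t=58): FL=W FR=S RL=S RR=S
after cmd 6 (t=65): FL=S FR=W RL=W RR=W
after cmd 7 (t=66): FL=S FR=W RL=S RR=W
after cmd 8 (t=68): FL=S FR=S RL=S RR=S


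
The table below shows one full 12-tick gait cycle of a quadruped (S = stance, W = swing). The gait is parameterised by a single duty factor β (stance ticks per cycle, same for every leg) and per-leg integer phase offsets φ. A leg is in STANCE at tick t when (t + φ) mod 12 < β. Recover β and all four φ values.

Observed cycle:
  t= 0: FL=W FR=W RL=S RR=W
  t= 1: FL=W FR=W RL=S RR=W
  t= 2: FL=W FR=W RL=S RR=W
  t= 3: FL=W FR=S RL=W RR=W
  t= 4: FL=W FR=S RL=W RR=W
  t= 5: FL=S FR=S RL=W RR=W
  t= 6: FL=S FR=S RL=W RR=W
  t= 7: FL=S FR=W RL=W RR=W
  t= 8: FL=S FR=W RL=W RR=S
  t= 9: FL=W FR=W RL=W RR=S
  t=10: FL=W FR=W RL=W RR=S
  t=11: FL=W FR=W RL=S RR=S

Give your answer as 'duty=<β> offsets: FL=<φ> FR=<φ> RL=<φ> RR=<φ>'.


duty β = stance ticks per leg = 4
FL: stance ticks = 4; W→S at t=5 → φ=7
FR: stance ticks = 4; W→S at t=3 → φ=9
RL: stance ticks = 4; W→S at t=11 → φ=1
RR: stance ticks = 4; W→S at t=8 → φ=4

duty=4 offsets: FL=7 FR=9 RL=1 RR=4


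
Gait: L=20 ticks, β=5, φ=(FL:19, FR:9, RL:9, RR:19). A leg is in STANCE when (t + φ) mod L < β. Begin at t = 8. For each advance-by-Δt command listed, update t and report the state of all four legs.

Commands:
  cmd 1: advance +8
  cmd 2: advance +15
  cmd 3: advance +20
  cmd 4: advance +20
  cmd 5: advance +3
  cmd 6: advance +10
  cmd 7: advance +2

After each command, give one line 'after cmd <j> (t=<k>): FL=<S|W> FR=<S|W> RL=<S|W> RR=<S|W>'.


after cmd 1 (t=16): FL=W FR=W RL=W RR=W
after cmd 2 (t=31): FL=W FR=S RL=S RR=W
after cmd 3 (t=51): FL=W FR=S RL=S RR=W
after cmd 4 (t=71): FL=W FR=S RL=S RR=W
after cmd 5 (t=74): FL=W FR=S RL=S RR=W
after cmd 6 (t=84): FL=S FR=W RL=W RR=S
after cmd 7 (t=86): FL=W FR=W RL=W RR=W

start t=8: FL=W FR=W RL=W RR=W
cmd 1: advance +8 → t=16, phase=(15,5,5,15) → FL=W FR=W RL=W RR=W
cmd 2: advance +15 → t=31, phase=(10,0,0,10) → FL=W FR=S RL=S RR=W
cmd 3: advance +20 → t=51, phase=(10,0,0,10) → FL=W FR=S RL=S RR=W
cmd 4: advance +20 → t=71, phase=(10,0,0,10) → FL=W FR=S RL=S RR=W
cmd 5: advance +3 → t=74, phase=(13,3,3,13) → FL=W FR=S RL=S RR=W
cmd 6: advance +10 → t=84, phase=(3,13,13,3) → FL=S FR=W RL=W RR=S
cmd 7: advance +2 → t=86, phase=(5,15,15,5) → FL=W FR=W RL=W RR=W


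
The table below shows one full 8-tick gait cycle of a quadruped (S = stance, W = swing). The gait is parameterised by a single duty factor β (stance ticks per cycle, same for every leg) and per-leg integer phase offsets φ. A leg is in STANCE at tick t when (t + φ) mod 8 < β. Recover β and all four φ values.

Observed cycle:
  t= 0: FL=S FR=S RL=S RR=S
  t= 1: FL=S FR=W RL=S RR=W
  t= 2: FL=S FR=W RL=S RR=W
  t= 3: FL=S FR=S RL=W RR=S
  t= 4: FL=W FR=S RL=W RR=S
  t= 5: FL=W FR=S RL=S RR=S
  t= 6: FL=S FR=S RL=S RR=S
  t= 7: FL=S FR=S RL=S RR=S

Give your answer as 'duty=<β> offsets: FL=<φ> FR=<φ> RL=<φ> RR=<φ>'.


duty=6 offsets: FL=2 FR=5 RL=3 RR=5

duty β = stance ticks per leg = 6
FL: stance ticks = 6; W→S at t=6 → φ=2
FR: stance ticks = 6; W→S at t=3 → φ=5
RL: stance ticks = 6; W→S at t=5 → φ=3
RR: stance ticks = 6; W→S at t=3 → φ=5


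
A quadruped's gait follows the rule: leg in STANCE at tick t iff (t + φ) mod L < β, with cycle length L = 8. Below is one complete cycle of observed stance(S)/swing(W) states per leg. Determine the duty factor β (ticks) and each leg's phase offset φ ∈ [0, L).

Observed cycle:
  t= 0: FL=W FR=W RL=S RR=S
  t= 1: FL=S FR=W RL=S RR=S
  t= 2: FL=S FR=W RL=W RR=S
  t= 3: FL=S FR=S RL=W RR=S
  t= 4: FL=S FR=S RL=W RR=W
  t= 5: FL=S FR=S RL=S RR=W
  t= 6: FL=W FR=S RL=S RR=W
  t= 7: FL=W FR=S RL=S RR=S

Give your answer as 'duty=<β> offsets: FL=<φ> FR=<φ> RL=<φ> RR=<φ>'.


duty=5 offsets: FL=7 FR=5 RL=3 RR=1

duty β = stance ticks per leg = 5
FL: stance ticks = 5; W→S at t=1 → φ=7
FR: stance ticks = 5; W→S at t=3 → φ=5
RL: stance ticks = 5; W→S at t=5 → φ=3
RR: stance ticks = 5; W→S at t=7 → φ=1


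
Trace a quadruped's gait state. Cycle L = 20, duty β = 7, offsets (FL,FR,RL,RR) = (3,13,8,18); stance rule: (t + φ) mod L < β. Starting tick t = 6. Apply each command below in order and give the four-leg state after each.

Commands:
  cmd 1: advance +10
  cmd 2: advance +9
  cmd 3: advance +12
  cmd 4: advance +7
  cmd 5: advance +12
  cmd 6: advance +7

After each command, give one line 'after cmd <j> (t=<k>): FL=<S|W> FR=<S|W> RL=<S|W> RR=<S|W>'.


after cmd 1 (t=16): FL=W FR=W RL=S RR=W
after cmd 2 (t=25): FL=W FR=W RL=W RR=S
after cmd 3 (t=37): FL=S FR=W RL=S RR=W
after cmd 4 (t=44): FL=W FR=W RL=W RR=S
after cmd 5 (t=56): FL=W FR=W RL=S RR=W
after cmd 6 (t=63): FL=S FR=W RL=W RR=S

start t=6: FL=W FR=W RL=W RR=S
cmd 1: advance +10 → t=16, phase=(19,9,4,14) → FL=W FR=W RL=S RR=W
cmd 2: advance +9 → t=25, phase=(8,18,13,3) → FL=W FR=W RL=W RR=S
cmd 3: advance +12 → t=37, phase=(0,10,5,15) → FL=S FR=W RL=S RR=W
cmd 4: advance +7 → t=44, phase=(7,17,12,2) → FL=W FR=W RL=W RR=S
cmd 5: advance +12 → t=56, phase=(19,9,4,14) → FL=W FR=W RL=S RR=W
cmd 6: advance +7 → t=63, phase=(6,16,11,1) → FL=S FR=W RL=W RR=S


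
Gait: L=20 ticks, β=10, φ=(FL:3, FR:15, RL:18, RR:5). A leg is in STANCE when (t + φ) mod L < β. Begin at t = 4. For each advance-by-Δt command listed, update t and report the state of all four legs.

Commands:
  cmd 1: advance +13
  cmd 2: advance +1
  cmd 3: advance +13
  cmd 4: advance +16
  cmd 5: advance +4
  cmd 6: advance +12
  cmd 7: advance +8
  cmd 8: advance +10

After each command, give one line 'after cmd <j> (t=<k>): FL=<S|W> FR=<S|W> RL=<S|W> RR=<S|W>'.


start t=4: FL=S FR=W RL=S RR=S
cmd 1: advance +13 → t=17, phase=(0,12,15,2) → FL=S FR=W RL=W RR=S
cmd 2: advance +1 → t=18, phase=(1,13,16,3) → FL=S FR=W RL=W RR=S
cmd 3: advance +13 → t=31, phase=(14,6,9,16) → FL=W FR=S RL=S RR=W
cmd 4: advance +16 → t=47, phase=(10,2,5,12) → FL=W FR=S RL=S RR=W
cmd 5: advance +4 → t=51, phase=(14,6,9,16) → FL=W FR=S RL=S RR=W
cmd 6: advance +12 → t=63, phase=(6,18,1,8) → FL=S FR=W RL=S RR=S
cmd 7: advance +8 → t=71, phase=(14,6,9,16) → FL=W FR=S RL=S RR=W
cmd 8: advance +10 → t=81, phase=(4,16,19,6) → FL=S FR=W RL=W RR=S

after cmd 1 (t=17): FL=S FR=W RL=W RR=S
after cmd 2 (t=18): FL=S FR=W RL=W RR=S
after cmd 3 (t=31): FL=W FR=S RL=S RR=W
after cmd 4 (t=47): FL=W FR=S RL=S RR=W
after cmd 5 (t=51): FL=W FR=S RL=S RR=W
after cmd 6 (t=63): FL=S FR=W RL=S RR=S
after cmd 7 (t=71): FL=W FR=S RL=S RR=W
after cmd 8 (t=81): FL=S FR=W RL=W RR=S


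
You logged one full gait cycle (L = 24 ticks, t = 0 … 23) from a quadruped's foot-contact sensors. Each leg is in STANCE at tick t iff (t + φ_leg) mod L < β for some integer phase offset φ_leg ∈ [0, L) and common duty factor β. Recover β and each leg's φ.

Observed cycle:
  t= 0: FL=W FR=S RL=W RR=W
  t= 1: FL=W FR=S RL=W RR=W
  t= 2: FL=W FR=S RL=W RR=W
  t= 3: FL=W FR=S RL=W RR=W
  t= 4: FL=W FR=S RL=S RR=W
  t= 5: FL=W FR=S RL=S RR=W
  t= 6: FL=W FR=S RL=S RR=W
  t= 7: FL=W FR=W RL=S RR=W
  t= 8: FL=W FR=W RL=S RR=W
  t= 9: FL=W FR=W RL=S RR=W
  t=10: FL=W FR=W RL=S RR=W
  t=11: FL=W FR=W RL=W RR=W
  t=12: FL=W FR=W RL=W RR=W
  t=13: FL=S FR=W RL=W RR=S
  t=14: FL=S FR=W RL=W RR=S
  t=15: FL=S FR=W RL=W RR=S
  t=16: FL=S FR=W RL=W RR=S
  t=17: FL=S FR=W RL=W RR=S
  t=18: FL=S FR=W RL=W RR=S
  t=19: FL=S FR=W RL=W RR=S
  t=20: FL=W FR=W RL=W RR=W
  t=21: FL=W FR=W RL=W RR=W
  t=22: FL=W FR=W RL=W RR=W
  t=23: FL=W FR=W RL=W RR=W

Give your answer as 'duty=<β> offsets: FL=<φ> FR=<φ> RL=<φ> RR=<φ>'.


duty β = stance ticks per leg = 7
FL: stance ticks = 7; W→S at t=13 → φ=11
FR: stance ticks = 7; W→S at t=0 → φ=0
RL: stance ticks = 7; W→S at t=4 → φ=20
RR: stance ticks = 7; W→S at t=13 → φ=11

duty=7 offsets: FL=11 FR=0 RL=20 RR=11
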